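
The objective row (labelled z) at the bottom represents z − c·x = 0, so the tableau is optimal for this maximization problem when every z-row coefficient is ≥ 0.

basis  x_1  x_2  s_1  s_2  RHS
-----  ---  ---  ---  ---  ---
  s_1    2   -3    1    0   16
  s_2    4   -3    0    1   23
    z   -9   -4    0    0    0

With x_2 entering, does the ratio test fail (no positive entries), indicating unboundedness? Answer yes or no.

Every constraint-row entry in column x_2 is ≤ 0, so increasing x_2 is unbounded.

yes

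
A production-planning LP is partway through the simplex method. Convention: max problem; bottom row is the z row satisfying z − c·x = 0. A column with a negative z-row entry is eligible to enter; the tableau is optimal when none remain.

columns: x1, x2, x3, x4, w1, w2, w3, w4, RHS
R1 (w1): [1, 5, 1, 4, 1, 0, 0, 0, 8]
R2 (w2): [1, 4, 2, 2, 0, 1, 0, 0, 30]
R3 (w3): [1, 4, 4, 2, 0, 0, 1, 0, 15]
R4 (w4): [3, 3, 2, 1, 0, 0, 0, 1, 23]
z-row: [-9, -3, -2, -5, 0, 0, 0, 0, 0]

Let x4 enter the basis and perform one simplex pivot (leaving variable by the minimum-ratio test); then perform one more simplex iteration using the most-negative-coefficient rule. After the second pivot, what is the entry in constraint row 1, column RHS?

Ratio test on column x4 — row 1: 8/4 = 2; row 2: 30/2 = 15; row 3: 15/2 = 15/2; row 4: 23/1 = 23. Minimum is 2 at row 1 (w1 leaves); pivot element 4.
Divide row 1 by 4; eliminate column x4 from the other rows.
Second iteration: most negative z-row entry is -31/4 in column x1, so x1 enters.
Ratio test on column x1 — row 1: 2/(1/4) = 8; row 2: 26/(1/2) = 52; row 3: 11/(1/2) = 22; row 4: 21/(11/4) = 84/11. Minimum is 84/11 at row 4 (w4 leaves); pivot element 11/4.
Divide row 4 by 11/4; eliminate column x1 from the other rows.
After both pivots, the entry at constraint row 1, column RHS is 1/11.

1/11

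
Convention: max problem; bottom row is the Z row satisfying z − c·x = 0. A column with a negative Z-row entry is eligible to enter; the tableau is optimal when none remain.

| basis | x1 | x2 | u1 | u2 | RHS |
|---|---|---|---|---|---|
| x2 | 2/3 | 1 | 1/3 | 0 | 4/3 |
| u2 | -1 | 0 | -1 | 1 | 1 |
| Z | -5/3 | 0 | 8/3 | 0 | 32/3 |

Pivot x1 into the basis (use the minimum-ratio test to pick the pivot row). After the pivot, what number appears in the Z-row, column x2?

Ratio test on column x1 — row 1: (4/3)/(2/3) = 2; row 2: entry -1 ≤ 0. Minimum is 2 at row 1 (x2 leaves); pivot element 2/3.
Divide row 1 by 2/3; eliminate column x1 from the other rows.
Z-row update in column x2: 0 − (-5/3)·(3/2) = 5/2.

5/2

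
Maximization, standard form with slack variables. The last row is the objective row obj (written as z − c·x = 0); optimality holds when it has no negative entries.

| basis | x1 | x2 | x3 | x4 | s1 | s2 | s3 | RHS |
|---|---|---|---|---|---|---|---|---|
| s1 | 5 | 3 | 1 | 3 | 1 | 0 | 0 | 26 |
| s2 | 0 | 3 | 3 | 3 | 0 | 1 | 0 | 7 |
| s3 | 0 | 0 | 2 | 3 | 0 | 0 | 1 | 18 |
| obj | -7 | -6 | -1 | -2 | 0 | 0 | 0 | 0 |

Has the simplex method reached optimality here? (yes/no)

The obj-row has a negative entry -7 in column x1, so it is not optimal.

no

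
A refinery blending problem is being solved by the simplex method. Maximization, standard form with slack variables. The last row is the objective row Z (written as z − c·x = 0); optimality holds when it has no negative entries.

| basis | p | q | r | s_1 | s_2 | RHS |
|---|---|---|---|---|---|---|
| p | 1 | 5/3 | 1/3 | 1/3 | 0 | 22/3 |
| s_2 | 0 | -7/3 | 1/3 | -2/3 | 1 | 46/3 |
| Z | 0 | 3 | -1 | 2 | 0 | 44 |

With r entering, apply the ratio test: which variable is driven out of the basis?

Column r entries and ratios — p: (22/3)/(1/3) = 22; s_2: (46/3)/(1/3) = 46.
Smallest ratio is 22 in the row of p, so p leaves.

p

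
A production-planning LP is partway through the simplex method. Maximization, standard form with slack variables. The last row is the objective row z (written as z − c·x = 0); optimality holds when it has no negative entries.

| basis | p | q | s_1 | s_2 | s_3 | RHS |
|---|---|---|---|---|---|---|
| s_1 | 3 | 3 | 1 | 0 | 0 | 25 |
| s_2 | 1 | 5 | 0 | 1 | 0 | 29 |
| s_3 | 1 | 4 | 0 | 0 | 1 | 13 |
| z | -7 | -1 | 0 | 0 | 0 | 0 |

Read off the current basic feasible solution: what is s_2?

29

s_2 is basic (row 2); its value is the RHS of that row, 29.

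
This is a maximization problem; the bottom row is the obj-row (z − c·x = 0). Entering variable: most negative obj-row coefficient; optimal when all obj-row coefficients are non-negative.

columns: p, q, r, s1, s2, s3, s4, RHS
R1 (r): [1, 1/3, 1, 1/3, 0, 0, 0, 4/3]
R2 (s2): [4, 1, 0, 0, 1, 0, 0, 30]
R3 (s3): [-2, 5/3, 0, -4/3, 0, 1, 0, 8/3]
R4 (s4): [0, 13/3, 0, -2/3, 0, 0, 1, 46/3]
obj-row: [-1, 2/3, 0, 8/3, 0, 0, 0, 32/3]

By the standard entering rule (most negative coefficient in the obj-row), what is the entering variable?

Negative obj-row entries: p: -1.
The most negative is -1 in column p, so p enters.

p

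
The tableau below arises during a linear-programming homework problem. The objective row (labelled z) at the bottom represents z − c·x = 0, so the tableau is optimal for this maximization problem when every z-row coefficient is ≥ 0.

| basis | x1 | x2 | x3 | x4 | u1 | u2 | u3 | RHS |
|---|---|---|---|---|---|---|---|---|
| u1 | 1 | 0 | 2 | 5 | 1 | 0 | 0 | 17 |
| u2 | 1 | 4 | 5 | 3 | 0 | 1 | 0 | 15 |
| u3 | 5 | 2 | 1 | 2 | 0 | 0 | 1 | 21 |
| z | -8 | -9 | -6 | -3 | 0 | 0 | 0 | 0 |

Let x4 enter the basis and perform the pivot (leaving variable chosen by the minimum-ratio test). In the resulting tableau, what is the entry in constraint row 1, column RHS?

Ratio test on column x4 — row 1: 17/5 = 17/5; row 2: 15/3 = 5; row 3: 21/2 = 21/2. Minimum is 17/5 at row 1 (u1 leaves); pivot element 5.
Divide row 1 by 5; eliminate column x4 from the other rows.
In the new row 1, the RHS entry is the old entry divided by the pivot: 17/5 = 17/5.

17/5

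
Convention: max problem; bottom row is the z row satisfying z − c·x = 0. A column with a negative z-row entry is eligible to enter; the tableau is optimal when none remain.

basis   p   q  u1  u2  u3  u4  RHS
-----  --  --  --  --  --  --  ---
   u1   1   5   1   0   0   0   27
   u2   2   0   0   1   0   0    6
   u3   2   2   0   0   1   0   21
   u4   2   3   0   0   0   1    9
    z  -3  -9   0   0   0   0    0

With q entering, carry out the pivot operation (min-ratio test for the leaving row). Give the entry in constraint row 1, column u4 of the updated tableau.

-5/3

Ratio test on column q — row 1: 27/5 = 27/5; row 2: entry 0 ≤ 0; row 3: 21/2 = 21/2; row 4: 9/3 = 3. Minimum is 3 at row 4 (u4 leaves); pivot element 3.
Divide row 4 by 3; eliminate column q from the other rows.
Row 1 update in column u4: 0 − 5·(1/3) = -5/3.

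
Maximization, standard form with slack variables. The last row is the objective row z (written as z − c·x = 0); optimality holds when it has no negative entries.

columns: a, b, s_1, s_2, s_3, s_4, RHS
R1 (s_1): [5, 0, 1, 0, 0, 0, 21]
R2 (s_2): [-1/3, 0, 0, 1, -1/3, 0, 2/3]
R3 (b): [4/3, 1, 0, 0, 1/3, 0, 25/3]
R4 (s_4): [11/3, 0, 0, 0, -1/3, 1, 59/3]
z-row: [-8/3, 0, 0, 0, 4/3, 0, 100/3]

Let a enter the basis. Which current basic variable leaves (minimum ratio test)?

s_1

Column a entries and ratios — s_1: 21/5 = 21/5; s_2: -1/3 ≤ 0, skip; b: (25/3)/(4/3) = 25/4; s_4: (59/3)/(11/3) = 59/11.
Smallest ratio is 21/5 in the row of s_1, so s_1 leaves.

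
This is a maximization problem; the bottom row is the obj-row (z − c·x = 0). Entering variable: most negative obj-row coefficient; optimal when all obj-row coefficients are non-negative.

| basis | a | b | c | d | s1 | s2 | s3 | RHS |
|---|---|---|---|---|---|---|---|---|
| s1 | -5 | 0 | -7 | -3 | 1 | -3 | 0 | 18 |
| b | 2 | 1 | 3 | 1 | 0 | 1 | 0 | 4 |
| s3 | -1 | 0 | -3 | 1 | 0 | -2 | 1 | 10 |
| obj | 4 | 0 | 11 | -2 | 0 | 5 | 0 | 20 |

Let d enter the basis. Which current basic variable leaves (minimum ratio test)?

b

Column d entries and ratios — s1: -3 ≤ 0, skip; b: 4/1 = 4; s3: 10/1 = 10.
Smallest ratio is 4 in the row of b, so b leaves.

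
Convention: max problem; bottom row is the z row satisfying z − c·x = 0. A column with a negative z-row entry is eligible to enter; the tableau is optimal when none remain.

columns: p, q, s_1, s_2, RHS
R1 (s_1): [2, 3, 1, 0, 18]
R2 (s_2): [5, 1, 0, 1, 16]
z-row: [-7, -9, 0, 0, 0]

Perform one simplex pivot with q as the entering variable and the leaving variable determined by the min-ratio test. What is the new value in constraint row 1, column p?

Ratio test on column q — row 1: 18/3 = 6; row 2: 16/1 = 16. Minimum is 6 at row 1 (s_1 leaves); pivot element 3.
Divide row 1 by 3; eliminate column q from the other rows.
In the new row 1, the p entry is the old entry divided by the pivot: 2/3 = 2/3.

2/3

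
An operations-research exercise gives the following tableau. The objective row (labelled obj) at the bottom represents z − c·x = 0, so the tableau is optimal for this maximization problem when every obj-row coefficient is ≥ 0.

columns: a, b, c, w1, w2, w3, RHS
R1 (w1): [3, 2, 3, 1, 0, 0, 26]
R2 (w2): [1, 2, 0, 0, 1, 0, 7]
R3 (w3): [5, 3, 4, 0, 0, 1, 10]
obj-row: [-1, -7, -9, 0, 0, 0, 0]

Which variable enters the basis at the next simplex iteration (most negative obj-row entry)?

Negative obj-row entries: a: -1, b: -7, c: -9.
The most negative is -9 in column c, so c enters.

c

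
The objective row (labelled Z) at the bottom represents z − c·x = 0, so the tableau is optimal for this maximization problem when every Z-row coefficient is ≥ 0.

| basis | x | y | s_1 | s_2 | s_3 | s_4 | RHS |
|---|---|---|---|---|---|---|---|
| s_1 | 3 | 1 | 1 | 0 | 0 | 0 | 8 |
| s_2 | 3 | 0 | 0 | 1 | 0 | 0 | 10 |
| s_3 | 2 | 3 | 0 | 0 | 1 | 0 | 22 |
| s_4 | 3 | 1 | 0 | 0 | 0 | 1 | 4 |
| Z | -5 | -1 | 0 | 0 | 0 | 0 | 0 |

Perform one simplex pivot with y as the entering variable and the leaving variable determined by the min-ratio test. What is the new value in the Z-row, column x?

Ratio test on column y — row 1: 8/1 = 8; row 2: entry 0 ≤ 0; row 3: 22/3 = 22/3; row 4: 4/1 = 4. Minimum is 4 at row 4 (s_4 leaves); pivot element 1.
Divide row 4 by 1; eliminate column y from the other rows.
Z-row update in column x: -5 − (-1)·3 = -2.

-2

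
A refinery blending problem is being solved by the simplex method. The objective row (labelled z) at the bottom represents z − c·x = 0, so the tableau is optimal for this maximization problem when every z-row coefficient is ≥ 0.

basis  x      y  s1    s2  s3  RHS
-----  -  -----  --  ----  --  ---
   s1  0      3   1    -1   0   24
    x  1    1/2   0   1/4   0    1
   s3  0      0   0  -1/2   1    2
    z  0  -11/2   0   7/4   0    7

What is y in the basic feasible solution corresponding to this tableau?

0

y is not in the basis, so in the current basic feasible solution y = 0.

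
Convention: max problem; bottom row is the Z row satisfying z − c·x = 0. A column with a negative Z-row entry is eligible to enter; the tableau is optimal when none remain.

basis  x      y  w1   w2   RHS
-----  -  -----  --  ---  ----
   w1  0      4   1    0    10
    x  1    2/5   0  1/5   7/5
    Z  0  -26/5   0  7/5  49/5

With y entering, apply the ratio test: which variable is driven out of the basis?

w1

Column y entries and ratios — w1: 10/4 = 5/2; x: (7/5)/(2/5) = 7/2.
Smallest ratio is 5/2 in the row of w1, so w1 leaves.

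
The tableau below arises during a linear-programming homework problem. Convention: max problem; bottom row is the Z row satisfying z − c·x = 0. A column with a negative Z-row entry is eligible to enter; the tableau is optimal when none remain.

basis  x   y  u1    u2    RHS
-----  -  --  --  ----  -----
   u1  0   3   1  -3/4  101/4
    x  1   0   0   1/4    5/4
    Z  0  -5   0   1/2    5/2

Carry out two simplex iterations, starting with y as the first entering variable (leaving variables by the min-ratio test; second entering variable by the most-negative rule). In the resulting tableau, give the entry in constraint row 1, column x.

Ratio test on column y — row 1: (101/4)/3 = 101/12; row 2: entry 0 ≤ 0. Minimum is 101/12 at row 1 (u1 leaves); pivot element 3.
Divide row 1 by 3; eliminate column y from the other rows.
Second iteration: most negative Z-row entry is -3/4 in column u2, so u2 enters.
Ratio test on column u2 — row 1: entry -1/4 ≤ 0; row 2: (5/4)/(1/4) = 5. Minimum is 5 at row 2 (x leaves); pivot element 1/4.
Divide row 2 by 1/4; eliminate column u2 from the other rows.
After both pivots, the entry at constraint row 1, column x is 1.

1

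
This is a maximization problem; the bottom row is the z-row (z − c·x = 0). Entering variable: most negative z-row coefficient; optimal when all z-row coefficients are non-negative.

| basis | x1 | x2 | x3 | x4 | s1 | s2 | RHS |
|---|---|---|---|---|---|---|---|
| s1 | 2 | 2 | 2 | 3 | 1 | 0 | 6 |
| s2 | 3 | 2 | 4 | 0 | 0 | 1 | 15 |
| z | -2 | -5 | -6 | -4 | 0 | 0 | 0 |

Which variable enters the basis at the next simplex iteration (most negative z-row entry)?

Negative z-row entries: x1: -2, x2: -5, x3: -6, x4: -4.
The most negative is -6 in column x3, so x3 enters.

x3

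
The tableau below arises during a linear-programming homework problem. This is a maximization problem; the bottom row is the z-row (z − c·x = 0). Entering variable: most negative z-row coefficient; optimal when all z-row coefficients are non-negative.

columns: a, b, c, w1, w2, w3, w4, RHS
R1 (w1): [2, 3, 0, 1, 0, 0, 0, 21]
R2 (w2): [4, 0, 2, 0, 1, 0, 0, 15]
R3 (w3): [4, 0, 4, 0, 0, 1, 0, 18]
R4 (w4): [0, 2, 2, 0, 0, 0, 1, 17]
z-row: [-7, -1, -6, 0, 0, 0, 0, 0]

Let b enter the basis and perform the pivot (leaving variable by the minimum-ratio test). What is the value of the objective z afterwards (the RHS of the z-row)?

7

Ratio test on column b — row 1: 21/3 = 7; row 2: entry 0 ≤ 0; row 3: entry 0 ≤ 0; row 4: 17/2 = 17/2. Minimum is 7 at row 1 (w1 leaves); pivot element 3.
Pivot on row 1; the z-row RHS becomes 0 − (-1)·7 = 7.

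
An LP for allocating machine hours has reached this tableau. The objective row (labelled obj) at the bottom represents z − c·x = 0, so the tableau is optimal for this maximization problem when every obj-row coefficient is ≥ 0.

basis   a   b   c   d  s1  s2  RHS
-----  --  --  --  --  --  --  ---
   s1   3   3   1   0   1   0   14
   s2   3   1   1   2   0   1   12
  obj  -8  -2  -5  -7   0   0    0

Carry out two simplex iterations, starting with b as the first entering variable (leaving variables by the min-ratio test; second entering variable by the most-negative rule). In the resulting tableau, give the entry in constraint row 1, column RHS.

Ratio test on column b — row 1: 14/3 = 14/3; row 2: 12/1 = 12. Minimum is 14/3 at row 1 (s1 leaves); pivot element 3.
Divide row 1 by 3; eliminate column b from the other rows.
Second iteration: most negative obj-row entry is -7 in column d, so d enters.
Ratio test on column d — row 1: entry 0 ≤ 0; row 2: (22/3)/2 = 11/3. Minimum is 11/3 at row 2 (s2 leaves); pivot element 2.
Divide row 2 by 2; eliminate column d from the other rows.
After both pivots, the entry at constraint row 1, column RHS is 14/3.

14/3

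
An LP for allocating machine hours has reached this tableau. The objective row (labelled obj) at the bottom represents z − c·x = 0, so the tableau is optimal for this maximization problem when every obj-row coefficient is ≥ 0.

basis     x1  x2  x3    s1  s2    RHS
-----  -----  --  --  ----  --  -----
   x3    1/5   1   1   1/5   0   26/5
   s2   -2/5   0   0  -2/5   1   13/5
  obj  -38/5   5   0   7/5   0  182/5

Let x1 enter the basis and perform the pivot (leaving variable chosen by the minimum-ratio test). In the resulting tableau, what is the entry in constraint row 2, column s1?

Ratio test on column x1 — row 1: (26/5)/(1/5) = 26; row 2: entry -2/5 ≤ 0. Minimum is 26 at row 1 (x3 leaves); pivot element 1/5.
Divide row 1 by 1/5; eliminate column x1 from the other rows.
Row 2 update in column s1: -2/5 − (-2/5)·1 = 0.

0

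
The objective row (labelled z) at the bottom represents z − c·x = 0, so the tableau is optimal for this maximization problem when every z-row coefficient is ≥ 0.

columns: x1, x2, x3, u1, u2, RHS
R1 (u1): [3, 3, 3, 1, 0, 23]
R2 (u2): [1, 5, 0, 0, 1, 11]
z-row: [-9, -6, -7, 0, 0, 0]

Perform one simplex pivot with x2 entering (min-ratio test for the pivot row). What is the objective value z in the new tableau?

66/5

Ratio test on column x2 — row 1: 23/3 = 23/3; row 2: 11/5 = 11/5. Minimum is 11/5 at row 2 (u2 leaves); pivot element 5.
Pivot on row 2; the z-row RHS becomes 0 − (-6)·(11/5) = 66/5.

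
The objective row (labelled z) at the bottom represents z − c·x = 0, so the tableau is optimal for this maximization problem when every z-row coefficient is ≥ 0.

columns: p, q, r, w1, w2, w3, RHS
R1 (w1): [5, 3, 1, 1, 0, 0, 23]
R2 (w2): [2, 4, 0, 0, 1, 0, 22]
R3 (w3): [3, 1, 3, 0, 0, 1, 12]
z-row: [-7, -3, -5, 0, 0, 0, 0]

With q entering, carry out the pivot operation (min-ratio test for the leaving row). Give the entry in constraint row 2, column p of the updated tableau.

1/2

Ratio test on column q — row 1: 23/3 = 23/3; row 2: 22/4 = 11/2; row 3: 12/1 = 12. Minimum is 11/2 at row 2 (w2 leaves); pivot element 4.
Divide row 2 by 4; eliminate column q from the other rows.
In the new row 2, the p entry is the old entry divided by the pivot: 2/4 = 1/2.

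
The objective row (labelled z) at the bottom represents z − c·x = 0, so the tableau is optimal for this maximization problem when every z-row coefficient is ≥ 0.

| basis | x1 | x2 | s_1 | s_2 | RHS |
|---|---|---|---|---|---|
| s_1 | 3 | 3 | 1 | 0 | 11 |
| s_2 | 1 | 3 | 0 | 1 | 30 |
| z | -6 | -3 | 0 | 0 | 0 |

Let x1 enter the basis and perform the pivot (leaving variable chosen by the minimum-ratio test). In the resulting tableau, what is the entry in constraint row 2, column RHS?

79/3

Ratio test on column x1 — row 1: 11/3 = 11/3; row 2: 30/1 = 30. Minimum is 11/3 at row 1 (s_1 leaves); pivot element 3.
Divide row 1 by 3; eliminate column x1 from the other rows.
Row 2 update in column RHS: 30 − 1·(11/3) = 79/3.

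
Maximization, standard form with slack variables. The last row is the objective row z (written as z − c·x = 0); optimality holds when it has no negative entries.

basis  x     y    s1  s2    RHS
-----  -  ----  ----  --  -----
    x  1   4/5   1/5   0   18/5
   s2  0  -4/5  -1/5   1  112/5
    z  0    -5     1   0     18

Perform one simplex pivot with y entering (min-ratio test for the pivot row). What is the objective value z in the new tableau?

81/2

Ratio test on column y — row 1: (18/5)/(4/5) = 9/2; row 2: entry -4/5 ≤ 0. Minimum is 9/2 at row 1 (x leaves); pivot element 4/5.
Pivot on row 1; the z-row RHS becomes 18 − (-5)·(9/2) = 81/2.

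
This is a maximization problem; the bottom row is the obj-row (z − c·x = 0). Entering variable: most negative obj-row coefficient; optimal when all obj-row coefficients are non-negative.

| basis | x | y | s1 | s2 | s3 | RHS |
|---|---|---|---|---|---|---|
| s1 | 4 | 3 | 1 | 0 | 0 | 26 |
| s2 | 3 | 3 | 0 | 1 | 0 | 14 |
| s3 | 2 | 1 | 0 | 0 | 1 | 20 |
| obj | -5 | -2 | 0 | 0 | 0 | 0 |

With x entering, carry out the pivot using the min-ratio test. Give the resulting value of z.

70/3

Ratio test on column x — row 1: 26/4 = 13/2; row 2: 14/3 = 14/3; row 3: 20/2 = 10. Minimum is 14/3 at row 2 (s2 leaves); pivot element 3.
Pivot on row 2; the obj-row RHS becomes 0 − (-5)·(14/3) = 70/3.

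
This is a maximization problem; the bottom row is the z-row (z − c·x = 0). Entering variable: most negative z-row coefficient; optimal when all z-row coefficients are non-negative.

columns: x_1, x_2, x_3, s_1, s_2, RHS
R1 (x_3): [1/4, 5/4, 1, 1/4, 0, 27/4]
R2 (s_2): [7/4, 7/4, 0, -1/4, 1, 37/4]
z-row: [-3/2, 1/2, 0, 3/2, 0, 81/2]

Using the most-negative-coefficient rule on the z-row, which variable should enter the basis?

x_1

Negative z-row entries: x_1: -3/2.
The most negative is -3/2 in column x_1, so x_1 enters.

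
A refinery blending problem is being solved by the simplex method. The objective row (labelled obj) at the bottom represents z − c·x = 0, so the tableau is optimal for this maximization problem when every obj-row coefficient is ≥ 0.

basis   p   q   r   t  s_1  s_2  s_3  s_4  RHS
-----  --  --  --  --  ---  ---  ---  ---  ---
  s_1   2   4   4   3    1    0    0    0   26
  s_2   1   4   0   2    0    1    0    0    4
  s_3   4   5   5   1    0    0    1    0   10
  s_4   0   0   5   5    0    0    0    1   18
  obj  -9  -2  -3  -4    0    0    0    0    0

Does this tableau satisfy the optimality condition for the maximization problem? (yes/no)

no

The obj-row has a negative entry -9 in column p, so it is not optimal.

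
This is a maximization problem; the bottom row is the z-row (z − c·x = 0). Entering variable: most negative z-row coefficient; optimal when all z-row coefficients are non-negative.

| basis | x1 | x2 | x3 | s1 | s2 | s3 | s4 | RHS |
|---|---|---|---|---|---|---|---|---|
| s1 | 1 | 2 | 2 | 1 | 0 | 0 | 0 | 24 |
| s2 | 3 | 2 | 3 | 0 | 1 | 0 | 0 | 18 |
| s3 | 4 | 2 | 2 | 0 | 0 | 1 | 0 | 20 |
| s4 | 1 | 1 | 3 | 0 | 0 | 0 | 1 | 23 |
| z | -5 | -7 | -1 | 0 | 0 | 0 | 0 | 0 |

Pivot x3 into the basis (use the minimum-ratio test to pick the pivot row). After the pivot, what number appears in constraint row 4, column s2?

-1

Ratio test on column x3 — row 1: 24/2 = 12; row 2: 18/3 = 6; row 3: 20/2 = 10; row 4: 23/3 = 23/3. Minimum is 6 at row 2 (s2 leaves); pivot element 3.
Divide row 2 by 3; eliminate column x3 from the other rows.
Row 4 update in column s2: 0 − 3·(1/3) = -1.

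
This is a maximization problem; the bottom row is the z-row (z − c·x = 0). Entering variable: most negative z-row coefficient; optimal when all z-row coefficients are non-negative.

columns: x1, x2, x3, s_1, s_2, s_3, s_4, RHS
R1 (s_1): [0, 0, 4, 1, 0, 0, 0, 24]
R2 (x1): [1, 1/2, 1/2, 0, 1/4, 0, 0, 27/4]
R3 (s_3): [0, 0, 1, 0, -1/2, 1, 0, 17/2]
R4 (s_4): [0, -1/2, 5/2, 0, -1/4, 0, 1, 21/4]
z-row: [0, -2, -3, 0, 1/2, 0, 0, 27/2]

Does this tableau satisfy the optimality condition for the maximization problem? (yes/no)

The z-row has a negative entry -3 in column x3, so it is not optimal.

no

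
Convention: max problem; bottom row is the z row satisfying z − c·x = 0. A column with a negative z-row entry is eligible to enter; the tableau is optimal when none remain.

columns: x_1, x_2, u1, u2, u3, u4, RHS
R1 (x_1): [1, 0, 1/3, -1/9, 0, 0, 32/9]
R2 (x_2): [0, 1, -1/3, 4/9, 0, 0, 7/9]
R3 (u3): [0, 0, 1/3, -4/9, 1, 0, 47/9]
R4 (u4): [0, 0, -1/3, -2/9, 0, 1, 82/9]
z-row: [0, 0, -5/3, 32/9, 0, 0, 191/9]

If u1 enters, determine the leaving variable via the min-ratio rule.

Column u1 entries and ratios — x_1: (32/9)/(1/3) = 32/3; x_2: -1/3 ≤ 0, skip; u3: (47/9)/(1/3) = 47/3; u4: -1/3 ≤ 0, skip.
Smallest ratio is 32/3 in the row of x_1, so x_1 leaves.

x_1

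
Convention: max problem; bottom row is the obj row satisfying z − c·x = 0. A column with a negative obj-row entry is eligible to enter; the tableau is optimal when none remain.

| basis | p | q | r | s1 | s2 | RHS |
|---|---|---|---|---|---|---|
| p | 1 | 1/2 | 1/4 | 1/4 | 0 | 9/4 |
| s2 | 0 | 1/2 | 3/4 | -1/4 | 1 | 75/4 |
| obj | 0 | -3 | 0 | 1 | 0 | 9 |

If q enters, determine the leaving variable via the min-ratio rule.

Column q entries and ratios — p: (9/4)/(1/2) = 9/2; s2: (75/4)/(1/2) = 75/2.
Smallest ratio is 9/2 in the row of p, so p leaves.

p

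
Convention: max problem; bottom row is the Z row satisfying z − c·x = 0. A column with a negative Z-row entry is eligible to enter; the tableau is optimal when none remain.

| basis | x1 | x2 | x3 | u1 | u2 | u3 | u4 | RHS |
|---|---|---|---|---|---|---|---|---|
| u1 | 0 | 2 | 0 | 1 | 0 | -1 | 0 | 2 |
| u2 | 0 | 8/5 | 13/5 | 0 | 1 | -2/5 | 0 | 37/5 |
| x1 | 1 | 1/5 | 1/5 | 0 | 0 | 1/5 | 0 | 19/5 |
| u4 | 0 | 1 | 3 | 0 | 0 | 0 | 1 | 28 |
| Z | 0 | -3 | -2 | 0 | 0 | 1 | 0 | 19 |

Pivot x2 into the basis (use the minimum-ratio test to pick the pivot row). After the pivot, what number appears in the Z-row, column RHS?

Ratio test on column x2 — row 1: 2/2 = 1; row 2: (37/5)/(8/5) = 37/8; row 3: (19/5)/(1/5) = 19; row 4: 28/1 = 28. Minimum is 1 at row 1 (u1 leaves); pivot element 2.
Divide row 1 by 2; eliminate column x2 from the other rows.
Z-row update in column RHS: 19 − (-3)·1 = 22.

22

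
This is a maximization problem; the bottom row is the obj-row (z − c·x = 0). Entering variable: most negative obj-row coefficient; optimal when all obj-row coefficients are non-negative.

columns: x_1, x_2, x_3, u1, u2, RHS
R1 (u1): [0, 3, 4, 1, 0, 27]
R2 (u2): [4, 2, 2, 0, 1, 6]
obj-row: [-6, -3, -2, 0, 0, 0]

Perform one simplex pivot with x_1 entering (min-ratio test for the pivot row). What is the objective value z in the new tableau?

9

Ratio test on column x_1 — row 1: entry 0 ≤ 0; row 2: 6/4 = 3/2. Minimum is 3/2 at row 2 (u2 leaves); pivot element 4.
Pivot on row 2; the obj-row RHS becomes 0 − (-6)·(3/2) = 9.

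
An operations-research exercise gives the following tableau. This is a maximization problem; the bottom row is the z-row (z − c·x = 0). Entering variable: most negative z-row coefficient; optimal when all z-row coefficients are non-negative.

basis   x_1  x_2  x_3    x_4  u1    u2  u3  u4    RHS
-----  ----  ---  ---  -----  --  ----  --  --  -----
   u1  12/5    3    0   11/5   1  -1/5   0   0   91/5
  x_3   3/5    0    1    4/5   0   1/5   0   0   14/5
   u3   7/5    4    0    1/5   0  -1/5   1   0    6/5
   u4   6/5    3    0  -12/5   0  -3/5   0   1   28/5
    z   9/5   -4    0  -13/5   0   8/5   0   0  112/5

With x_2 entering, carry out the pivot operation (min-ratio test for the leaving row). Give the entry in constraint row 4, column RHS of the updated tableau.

47/10

Ratio test on column x_2 — row 1: (91/5)/3 = 91/15; row 2: entry 0 ≤ 0; row 3: (6/5)/4 = 3/10; row 4: (28/5)/3 = 28/15. Minimum is 3/10 at row 3 (u3 leaves); pivot element 4.
Divide row 3 by 4; eliminate column x_2 from the other rows.
Row 4 update in column RHS: 28/5 − 3·(3/10) = 47/10.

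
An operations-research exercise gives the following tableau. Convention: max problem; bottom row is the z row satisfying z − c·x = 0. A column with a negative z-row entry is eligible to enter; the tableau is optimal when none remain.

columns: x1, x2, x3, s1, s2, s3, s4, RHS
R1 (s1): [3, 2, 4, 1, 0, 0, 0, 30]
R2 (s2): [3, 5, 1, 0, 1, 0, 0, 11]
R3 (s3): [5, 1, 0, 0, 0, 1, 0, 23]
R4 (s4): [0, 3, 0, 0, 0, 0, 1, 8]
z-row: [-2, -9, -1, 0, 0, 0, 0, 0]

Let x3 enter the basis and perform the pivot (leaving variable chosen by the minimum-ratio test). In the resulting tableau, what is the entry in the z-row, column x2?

Ratio test on column x3 — row 1: 30/4 = 15/2; row 2: 11/1 = 11; row 3: entry 0 ≤ 0; row 4: entry 0 ≤ 0. Minimum is 15/2 at row 1 (s1 leaves); pivot element 4.
Divide row 1 by 4; eliminate column x3 from the other rows.
z-row update in column x2: -9 − (-1)·(1/2) = -17/2.

-17/2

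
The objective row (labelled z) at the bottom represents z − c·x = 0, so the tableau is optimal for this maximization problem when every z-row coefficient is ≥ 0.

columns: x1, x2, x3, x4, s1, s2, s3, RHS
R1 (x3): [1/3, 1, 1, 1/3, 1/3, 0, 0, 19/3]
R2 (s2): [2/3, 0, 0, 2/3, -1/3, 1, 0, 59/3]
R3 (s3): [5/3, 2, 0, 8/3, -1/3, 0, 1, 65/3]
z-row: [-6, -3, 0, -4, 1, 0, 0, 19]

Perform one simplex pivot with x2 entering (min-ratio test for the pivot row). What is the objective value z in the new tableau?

38

Ratio test on column x2 — row 1: (19/3)/1 = 19/3; row 2: entry 0 ≤ 0; row 3: (65/3)/2 = 65/6. Minimum is 19/3 at row 1 (x3 leaves); pivot element 1.
Pivot on row 1; the z-row RHS becomes 19 − (-3)·(19/3) = 38.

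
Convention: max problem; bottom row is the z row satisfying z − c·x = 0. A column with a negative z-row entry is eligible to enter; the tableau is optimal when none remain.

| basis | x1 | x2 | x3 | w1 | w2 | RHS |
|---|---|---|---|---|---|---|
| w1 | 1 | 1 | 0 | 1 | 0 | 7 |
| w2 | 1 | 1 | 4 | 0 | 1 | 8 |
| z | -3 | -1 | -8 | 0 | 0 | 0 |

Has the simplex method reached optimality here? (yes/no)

no

The z-row has a negative entry -8 in column x3, so it is not optimal.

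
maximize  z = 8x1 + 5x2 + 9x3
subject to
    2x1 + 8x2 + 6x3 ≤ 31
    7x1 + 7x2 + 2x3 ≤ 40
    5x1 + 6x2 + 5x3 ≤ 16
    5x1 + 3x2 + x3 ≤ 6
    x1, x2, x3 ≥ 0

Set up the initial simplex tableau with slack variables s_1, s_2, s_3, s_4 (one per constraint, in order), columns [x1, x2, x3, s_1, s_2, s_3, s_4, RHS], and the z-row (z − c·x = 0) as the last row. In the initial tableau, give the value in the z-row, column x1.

The z-row carries the negated objective coefficients: the x1 entry is -8.

-8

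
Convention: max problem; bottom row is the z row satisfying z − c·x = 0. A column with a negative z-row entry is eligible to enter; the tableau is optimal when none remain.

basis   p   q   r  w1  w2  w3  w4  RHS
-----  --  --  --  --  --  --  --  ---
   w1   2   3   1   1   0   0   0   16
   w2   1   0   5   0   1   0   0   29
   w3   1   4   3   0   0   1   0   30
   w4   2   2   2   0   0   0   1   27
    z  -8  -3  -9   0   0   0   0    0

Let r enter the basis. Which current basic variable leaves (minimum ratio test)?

Column r entries and ratios — w1: 16/1 = 16; w2: 29/5 = 29/5; w3: 30/3 = 10; w4: 27/2 = 27/2.
Smallest ratio is 29/5 in the row of w2, so w2 leaves.

w2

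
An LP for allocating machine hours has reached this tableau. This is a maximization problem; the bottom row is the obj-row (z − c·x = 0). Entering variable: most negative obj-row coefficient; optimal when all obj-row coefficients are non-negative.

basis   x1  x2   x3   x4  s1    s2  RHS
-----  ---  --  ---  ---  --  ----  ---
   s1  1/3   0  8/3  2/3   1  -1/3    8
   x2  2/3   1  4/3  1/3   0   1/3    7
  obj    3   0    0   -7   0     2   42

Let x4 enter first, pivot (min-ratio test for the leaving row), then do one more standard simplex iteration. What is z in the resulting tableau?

Ratio test on column x4 — row 1: 8/(2/3) = 12; row 2: 7/(1/3) = 21. Minimum is 12 at row 1 (s1 leaves); pivot element 2/3.
Pivot on row 1; the obj-row RHS becomes 42 − (-7)·12 = 126.
Next entering variable (most negative obj-row entry -3/2): s2.
Ratio test on column s2 — row 1: entry -1/2 ≤ 0; row 2: 3/(1/2) = 6. Minimum is 6 at row 2 (x2 leaves); pivot element 1/2.
After the second pivot the obj-row RHS is 126 − (-3/2)·6 = 135.

135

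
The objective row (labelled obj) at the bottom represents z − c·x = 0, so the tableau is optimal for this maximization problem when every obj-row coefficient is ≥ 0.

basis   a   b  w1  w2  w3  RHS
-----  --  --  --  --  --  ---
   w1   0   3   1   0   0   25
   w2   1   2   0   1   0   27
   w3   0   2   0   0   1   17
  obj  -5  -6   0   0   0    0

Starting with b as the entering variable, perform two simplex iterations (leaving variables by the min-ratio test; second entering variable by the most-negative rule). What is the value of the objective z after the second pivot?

305/3

Ratio test on column b — row 1: 25/3 = 25/3; row 2: 27/2 = 27/2; row 3: 17/2 = 17/2. Minimum is 25/3 at row 1 (w1 leaves); pivot element 3.
Pivot on row 1; the obj-row RHS becomes 0 − (-6)·(25/3) = 50.
Next entering variable (most negative obj-row entry -5): a.
Ratio test on column a — row 1: entry 0 ≤ 0; row 2: (31/3)/1 = 31/3; row 3: entry 0 ≤ 0. Minimum is 31/3 at row 2 (w2 leaves); pivot element 1.
After the second pivot the obj-row RHS is 50 − (-5)·(31/3) = 305/3.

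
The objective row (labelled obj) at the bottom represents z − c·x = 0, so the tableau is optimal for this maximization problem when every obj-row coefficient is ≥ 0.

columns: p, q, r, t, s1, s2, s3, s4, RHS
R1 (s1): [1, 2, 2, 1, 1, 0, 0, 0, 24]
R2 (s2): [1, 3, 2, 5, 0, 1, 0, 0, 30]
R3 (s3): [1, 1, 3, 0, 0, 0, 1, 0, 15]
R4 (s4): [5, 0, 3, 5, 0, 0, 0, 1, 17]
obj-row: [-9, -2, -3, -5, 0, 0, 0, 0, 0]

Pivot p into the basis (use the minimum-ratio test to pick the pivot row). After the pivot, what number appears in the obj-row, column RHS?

153/5

Ratio test on column p — row 1: 24/1 = 24; row 2: 30/1 = 30; row 3: 15/1 = 15; row 4: 17/5 = 17/5. Minimum is 17/5 at row 4 (s4 leaves); pivot element 5.
Divide row 4 by 5; eliminate column p from the other rows.
obj-row update in column RHS: 0 − (-9)·(17/5) = 153/5.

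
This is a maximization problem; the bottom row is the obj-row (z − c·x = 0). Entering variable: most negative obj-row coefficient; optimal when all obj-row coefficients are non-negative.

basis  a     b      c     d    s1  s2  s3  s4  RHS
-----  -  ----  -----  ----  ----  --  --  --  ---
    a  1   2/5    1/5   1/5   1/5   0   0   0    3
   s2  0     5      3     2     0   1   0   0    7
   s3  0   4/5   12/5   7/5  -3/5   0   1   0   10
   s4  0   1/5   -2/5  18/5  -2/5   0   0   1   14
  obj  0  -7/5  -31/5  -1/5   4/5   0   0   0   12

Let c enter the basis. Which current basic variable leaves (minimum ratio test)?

s2

Column c entries and ratios — a: 3/(1/5) = 15; s2: 7/3 = 7/3; s3: 10/(12/5) = 25/6; s4: -2/5 ≤ 0, skip.
Smallest ratio is 7/3 in the row of s2, so s2 leaves.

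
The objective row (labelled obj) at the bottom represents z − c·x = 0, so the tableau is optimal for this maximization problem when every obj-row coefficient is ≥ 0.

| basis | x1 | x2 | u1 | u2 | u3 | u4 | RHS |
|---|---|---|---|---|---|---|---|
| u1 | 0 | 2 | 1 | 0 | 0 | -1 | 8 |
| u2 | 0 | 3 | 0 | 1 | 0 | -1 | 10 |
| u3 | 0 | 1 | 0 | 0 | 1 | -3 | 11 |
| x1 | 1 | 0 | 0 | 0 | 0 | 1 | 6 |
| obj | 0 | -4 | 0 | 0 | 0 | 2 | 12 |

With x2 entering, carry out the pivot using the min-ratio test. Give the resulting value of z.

76/3

Ratio test on column x2 — row 1: 8/2 = 4; row 2: 10/3 = 10/3; row 3: 11/1 = 11; row 4: entry 0 ≤ 0. Minimum is 10/3 at row 2 (u2 leaves); pivot element 3.
Pivot on row 2; the obj-row RHS becomes 12 − (-4)·(10/3) = 76/3.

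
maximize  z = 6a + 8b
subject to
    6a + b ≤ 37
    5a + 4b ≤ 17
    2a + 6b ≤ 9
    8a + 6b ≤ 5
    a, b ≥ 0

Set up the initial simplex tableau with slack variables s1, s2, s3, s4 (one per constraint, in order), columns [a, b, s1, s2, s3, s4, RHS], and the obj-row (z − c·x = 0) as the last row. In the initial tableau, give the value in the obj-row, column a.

-6

The obj-row carries the negated objective coefficients: the a entry is -6.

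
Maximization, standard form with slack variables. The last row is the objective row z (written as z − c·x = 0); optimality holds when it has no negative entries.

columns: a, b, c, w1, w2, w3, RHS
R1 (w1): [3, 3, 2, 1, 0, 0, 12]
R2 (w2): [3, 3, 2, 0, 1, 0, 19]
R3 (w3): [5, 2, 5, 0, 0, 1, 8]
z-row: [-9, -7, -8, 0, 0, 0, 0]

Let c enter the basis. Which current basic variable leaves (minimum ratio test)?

Column c entries and ratios — w1: 12/2 = 6; w2: 19/2 = 19/2; w3: 8/5 = 8/5.
Smallest ratio is 8/5 in the row of w3, so w3 leaves.

w3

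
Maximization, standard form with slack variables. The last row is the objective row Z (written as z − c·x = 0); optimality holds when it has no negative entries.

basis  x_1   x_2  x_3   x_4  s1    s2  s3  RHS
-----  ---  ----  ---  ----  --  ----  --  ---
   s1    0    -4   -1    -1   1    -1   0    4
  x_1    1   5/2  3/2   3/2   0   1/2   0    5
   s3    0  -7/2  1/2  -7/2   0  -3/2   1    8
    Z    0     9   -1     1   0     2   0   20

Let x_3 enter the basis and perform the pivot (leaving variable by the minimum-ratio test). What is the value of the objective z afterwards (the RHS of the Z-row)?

Ratio test on column x_3 — row 1: entry -1 ≤ 0; row 2: 5/(3/2) = 10/3; row 3: 8/(1/2) = 16. Minimum is 10/3 at row 2 (x_1 leaves); pivot element 3/2.
Pivot on row 2; the Z-row RHS becomes 20 − (-1)·(10/3) = 70/3.

70/3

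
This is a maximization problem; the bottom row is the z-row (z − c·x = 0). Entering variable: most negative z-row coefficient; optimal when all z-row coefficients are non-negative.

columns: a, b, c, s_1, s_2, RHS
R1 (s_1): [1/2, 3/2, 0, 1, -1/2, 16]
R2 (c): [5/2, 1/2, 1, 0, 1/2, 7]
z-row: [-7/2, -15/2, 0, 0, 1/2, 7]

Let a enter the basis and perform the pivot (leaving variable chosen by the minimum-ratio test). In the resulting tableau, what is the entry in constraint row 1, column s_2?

Ratio test on column a — row 1: 16/(1/2) = 32; row 2: 7/(5/2) = 14/5. Minimum is 14/5 at row 2 (c leaves); pivot element 5/2.
Divide row 2 by 5/2; eliminate column a from the other rows.
Row 1 update in column s_2: -1/2 − (1/2)·(1/5) = -3/5.

-3/5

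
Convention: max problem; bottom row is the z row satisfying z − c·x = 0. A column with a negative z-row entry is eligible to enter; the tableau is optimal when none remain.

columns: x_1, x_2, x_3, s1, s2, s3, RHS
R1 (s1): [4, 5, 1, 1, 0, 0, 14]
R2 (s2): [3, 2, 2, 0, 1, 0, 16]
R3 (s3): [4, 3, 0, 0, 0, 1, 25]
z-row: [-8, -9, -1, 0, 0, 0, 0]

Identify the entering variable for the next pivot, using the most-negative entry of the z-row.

x_2

Negative z-row entries: x_1: -8, x_2: -9, x_3: -1.
The most negative is -9 in column x_2, so x_2 enters.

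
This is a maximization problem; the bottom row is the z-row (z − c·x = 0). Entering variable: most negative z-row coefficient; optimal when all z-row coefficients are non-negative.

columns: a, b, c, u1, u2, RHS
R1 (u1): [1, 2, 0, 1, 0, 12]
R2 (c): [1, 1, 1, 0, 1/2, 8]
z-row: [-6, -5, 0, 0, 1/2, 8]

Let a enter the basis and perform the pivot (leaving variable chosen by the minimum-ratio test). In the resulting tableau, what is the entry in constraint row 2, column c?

Ratio test on column a — row 1: 12/1 = 12; row 2: 8/1 = 8. Minimum is 8 at row 2 (c leaves); pivot element 1.
Divide row 2 by 1; eliminate column a from the other rows.
In the new row 2, the c entry is the old entry divided by the pivot: 1/1 = 1.

1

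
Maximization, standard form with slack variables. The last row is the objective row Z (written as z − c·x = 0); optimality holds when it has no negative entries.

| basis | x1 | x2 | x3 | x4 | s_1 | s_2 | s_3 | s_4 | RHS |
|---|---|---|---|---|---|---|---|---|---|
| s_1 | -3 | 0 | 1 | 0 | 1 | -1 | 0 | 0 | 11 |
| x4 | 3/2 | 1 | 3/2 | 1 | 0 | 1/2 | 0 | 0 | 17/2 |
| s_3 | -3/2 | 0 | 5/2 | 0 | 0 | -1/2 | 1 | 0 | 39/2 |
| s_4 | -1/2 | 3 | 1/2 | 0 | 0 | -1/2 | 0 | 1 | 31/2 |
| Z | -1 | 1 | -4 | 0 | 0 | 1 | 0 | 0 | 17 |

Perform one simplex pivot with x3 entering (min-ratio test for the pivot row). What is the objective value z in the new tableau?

119/3

Ratio test on column x3 — row 1: 11/1 = 11; row 2: (17/2)/(3/2) = 17/3; row 3: (39/2)/(5/2) = 39/5; row 4: (31/2)/(1/2) = 31. Minimum is 17/3 at row 2 (x4 leaves); pivot element 3/2.
Pivot on row 2; the Z-row RHS becomes 17 − (-4)·(17/3) = 119/3.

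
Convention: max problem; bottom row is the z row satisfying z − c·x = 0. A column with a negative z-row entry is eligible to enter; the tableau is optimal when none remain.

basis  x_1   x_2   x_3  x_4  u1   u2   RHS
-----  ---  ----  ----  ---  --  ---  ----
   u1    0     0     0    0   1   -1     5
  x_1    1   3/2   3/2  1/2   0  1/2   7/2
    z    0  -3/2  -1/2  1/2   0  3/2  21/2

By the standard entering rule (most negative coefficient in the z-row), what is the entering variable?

x_2

Negative z-row entries: x_2: -3/2, x_3: -1/2.
The most negative is -3/2 in column x_2, so x_2 enters.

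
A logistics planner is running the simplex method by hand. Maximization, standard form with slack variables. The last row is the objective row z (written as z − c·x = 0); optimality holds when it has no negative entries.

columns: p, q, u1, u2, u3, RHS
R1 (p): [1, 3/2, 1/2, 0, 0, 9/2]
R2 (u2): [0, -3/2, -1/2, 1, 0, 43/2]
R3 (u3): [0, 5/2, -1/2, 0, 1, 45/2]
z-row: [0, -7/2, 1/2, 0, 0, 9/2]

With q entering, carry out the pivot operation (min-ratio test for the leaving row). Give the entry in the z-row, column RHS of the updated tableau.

Ratio test on column q — row 1: (9/2)/(3/2) = 3; row 2: entry -3/2 ≤ 0; row 3: (45/2)/(5/2) = 9. Minimum is 3 at row 1 (p leaves); pivot element 3/2.
Divide row 1 by 3/2; eliminate column q from the other rows.
z-row update in column RHS: 9/2 − (-7/2)·3 = 15.

15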